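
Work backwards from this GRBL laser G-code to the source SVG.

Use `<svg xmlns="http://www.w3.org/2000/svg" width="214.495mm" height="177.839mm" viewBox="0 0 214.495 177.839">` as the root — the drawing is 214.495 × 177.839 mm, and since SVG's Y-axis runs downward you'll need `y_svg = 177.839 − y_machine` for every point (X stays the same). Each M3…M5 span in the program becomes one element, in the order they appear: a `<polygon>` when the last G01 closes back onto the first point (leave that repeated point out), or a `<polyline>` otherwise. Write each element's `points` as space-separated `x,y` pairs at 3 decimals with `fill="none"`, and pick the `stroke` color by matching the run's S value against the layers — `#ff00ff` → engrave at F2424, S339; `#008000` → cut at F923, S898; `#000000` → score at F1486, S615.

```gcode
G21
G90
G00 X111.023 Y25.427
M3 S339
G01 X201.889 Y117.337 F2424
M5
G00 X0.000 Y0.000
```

Machine Y-up, SVG Y-down with viewBox height 177.839, so y_svg = 177.839 − y_machine; X carries over. Every run uses S339, so all elements get stroke `#ff00ff` (engrave).

Run 1: The run is open, so emit a `<polyline>` with points (Y-flipped): 111.023,152.412 201.889,60.502.

<svg xmlns="http://www.w3.org/2000/svg" width="214.495mm" height="177.839mm" viewBox="0 0 214.495 177.839">
  <polyline points="111.023,152.412 201.889,60.502" fill="none" stroke="#ff00ff"/>
</svg>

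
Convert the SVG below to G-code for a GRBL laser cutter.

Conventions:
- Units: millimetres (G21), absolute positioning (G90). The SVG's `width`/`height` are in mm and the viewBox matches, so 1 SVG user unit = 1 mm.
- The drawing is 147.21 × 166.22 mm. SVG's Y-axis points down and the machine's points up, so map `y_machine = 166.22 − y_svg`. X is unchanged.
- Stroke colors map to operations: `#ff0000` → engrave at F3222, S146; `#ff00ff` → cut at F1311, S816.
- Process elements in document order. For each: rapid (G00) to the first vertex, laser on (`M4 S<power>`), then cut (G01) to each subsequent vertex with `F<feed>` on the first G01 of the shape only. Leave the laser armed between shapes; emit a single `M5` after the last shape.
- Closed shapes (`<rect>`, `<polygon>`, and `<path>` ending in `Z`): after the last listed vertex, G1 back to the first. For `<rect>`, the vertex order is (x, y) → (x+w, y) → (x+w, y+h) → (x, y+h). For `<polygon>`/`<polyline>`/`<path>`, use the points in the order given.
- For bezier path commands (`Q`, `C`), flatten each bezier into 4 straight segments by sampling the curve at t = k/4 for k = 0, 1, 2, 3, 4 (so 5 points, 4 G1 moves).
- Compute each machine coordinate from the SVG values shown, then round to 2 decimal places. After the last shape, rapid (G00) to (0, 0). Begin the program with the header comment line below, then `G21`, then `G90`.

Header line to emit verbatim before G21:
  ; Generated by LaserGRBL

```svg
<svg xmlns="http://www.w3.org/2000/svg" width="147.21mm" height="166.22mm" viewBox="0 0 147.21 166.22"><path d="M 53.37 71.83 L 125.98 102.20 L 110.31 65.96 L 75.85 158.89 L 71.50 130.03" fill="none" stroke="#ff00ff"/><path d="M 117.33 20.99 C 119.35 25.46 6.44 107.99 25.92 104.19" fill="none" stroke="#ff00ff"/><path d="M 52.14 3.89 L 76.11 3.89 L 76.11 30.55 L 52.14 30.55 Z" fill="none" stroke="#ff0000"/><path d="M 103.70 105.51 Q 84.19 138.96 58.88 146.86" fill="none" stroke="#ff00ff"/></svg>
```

1 u = 1 mm; y_m = 166.22 − y.

[1] `<path>` open polyline, #ff00ff→cut S816 F1311: (53.37,94.39) → (125.98,64.02) → (110.31,100.26) → (75.85,7.33) → (71.50,36.19)

[2] `<path>` cubic bezier, #ff00ff→cut S816 F1311: (117.33,145.23) → (101.16,129.81) → (65.08,100.53) → (32.27,72.80) → (25.92,62.03)

[3] `<path>` rectangle, #ff0000→engrave S146 F3222: (52.14,162.33) → (76.11,162.33) → (76.11,135.67) → (52.14,135.67) → (52.14,162.33) (closed)

[4] `<path>` quadratic bezier, #ff00ff→cut S816 F1311: (103.70,60.71) → (93.58,45.58) → (82.74,33.65) → (71.17,24.91) → (58.88,19.36)

; Generated by LaserGRBL
G21
G90
G00 X53.37 Y94.39
M4 S816
G01 X125.98 Y64.02 F1311
G01 X110.31 Y100.26
G01 X75.85 Y7.33
G01 X71.50 Y36.19
G00 X117.33 Y145.23
M4 S816
G01 X101.16 Y129.81 F1311
G01 X65.08 Y100.53
G01 X32.27 Y72.80
G01 X25.92 Y62.03
G00 X52.14 Y162.33
M4 S146
G01 X76.11 Y162.33 F3222
G01 X76.11 Y135.67
G01 X52.14 Y135.67
G01 X52.14 Y162.33
G00 X103.70 Y60.71
M4 S816
G01 X93.58 Y45.58 F1311
G01 X82.74 Y33.65
G01 X71.17 Y24.91
G01 X58.88 Y19.36
M5
G00 X0.00 Y0.00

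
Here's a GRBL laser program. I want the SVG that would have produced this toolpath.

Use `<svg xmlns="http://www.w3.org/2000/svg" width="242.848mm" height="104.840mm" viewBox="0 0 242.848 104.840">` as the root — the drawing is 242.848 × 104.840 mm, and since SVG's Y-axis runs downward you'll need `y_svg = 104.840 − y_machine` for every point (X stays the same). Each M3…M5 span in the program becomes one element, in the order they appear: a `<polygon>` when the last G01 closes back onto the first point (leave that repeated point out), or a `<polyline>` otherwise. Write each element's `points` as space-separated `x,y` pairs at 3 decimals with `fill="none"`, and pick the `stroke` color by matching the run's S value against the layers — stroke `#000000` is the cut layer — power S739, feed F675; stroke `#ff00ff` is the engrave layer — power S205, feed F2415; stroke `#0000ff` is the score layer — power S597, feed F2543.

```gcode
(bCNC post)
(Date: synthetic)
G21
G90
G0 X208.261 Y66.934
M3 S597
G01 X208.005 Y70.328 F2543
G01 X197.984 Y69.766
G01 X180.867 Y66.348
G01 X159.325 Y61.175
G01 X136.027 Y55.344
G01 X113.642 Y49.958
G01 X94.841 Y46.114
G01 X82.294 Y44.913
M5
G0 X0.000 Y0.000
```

<svg xmlns="http://www.w3.org/2000/svg" width="242.848mm" height="104.840mm" viewBox="0 0 242.848 104.840">
  <polyline points="208.261,37.906 208.005,34.512 197.984,35.074 180.867,38.492 159.325,43.665 136.027,49.496 113.642,54.882 94.841,58.726 82.294,59.927" fill="none" stroke="#0000ff"/>
</svg>

y_svg = 104.840 − y_m. Every run uses S597, so all elements get stroke `#0000ff` (score).

[1] open run; points: 208.261,37.906 208.005,34.512 197.984,35.074 180.867,38.492 159.325,43.665 136.027,49.496 113.642,54.882 94.841,58.726 82.294,59.927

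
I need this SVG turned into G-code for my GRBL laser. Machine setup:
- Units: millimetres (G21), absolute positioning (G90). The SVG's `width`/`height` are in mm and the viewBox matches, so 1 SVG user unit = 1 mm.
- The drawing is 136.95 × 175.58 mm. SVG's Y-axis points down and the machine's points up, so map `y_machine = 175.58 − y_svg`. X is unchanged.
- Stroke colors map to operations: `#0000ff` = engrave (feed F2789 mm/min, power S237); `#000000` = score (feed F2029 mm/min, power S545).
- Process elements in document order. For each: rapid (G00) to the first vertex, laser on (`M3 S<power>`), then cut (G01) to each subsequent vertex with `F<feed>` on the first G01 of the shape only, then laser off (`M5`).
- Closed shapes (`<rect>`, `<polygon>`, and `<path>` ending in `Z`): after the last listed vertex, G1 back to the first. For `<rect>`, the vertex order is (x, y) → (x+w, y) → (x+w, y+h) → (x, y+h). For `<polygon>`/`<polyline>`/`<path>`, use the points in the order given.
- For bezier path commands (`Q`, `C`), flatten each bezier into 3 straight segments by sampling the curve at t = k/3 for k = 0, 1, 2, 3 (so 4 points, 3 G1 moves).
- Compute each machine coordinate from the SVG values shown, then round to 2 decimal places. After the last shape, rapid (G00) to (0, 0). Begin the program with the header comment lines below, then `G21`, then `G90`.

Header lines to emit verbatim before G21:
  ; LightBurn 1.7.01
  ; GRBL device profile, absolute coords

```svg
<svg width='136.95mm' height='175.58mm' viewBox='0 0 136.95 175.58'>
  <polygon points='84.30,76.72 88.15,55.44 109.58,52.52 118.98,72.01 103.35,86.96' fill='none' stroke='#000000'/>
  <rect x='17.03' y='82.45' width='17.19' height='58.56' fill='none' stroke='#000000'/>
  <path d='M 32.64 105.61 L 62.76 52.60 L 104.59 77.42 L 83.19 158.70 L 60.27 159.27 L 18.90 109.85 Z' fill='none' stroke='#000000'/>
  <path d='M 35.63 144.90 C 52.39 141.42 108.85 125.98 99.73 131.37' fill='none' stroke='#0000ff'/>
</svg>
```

; LightBurn 1.7.01
; GRBL device profile, absolute coords
G21
G90
G00 X84.30 Y98.86
M3 S545
G01 X88.15 Y120.14 F2029
G01 X109.58 Y123.06
G01 X118.98 Y103.57
G01 X103.35 Y88.62
G01 X84.30 Y98.86
M5
G00 X17.03 Y93.13
M3 S545
G01 X34.22 Y93.13 F2029
G01 X34.22 Y34.57
G01 X17.03 Y34.57
G01 X17.03 Y93.13
M5
G00 X32.64 Y69.97
M3 S545
G01 X62.76 Y122.98 F2029
G01 X104.59 Y98.16
G01 X83.19 Y16.88
G01 X60.27 Y16.31
G01 X18.90 Y65.73
G01 X32.64 Y69.97
M5
G00 X35.63 Y30.68
M3 S237
G01 X61.72 Y36.93 F2789
G01 X90.89 Y43.87
G01 X99.73 Y44.21
M5
G00 X0.00 Y0.00

Since the viewBox matches the mm dimensions, user units are millimetres directly. The only transform is the Y-flip y_m = 175.58 − y_svg.

Shape 1 is a regular polygon drawn with `<polygon>`. Its stroke #000000 means score at S545, F2029. After flipping Y the toolpath is (84.30,98.86) → (88.15,120.14) → (109.58,123.06) → (118.98,103.57) → (103.35,88.62) → (84.30,98.86), returning to the start.

Shape 2 is a rectangle drawn with `<rect>`. Its stroke #000000 means score at S545, F2029. After flipping Y the toolpath is (17.03,93.13) → (34.22,93.13) → (34.22,34.57) → (17.03,34.57) → (17.03,93.13), returning to the start.

Shape 3 is a closed polygon drawn with `<path>`. Its stroke #000000 means score at S545, F2029. After flipping Y the toolpath is (32.64,69.97) → (62.76,122.98) → (104.59,98.16) → (83.19,16.88) → (60.27,16.31) → (18.90,65.73) → (32.64,69.97), returning to the start.

Shape 4 is a cubic bezier drawn with `<path>`. Its stroke #0000ff means engrave at S237, F2789. After flipping Y the toolpath is (35.63,30.68) → (61.72,36.93) → (90.89,43.87) → (99.73,44.21).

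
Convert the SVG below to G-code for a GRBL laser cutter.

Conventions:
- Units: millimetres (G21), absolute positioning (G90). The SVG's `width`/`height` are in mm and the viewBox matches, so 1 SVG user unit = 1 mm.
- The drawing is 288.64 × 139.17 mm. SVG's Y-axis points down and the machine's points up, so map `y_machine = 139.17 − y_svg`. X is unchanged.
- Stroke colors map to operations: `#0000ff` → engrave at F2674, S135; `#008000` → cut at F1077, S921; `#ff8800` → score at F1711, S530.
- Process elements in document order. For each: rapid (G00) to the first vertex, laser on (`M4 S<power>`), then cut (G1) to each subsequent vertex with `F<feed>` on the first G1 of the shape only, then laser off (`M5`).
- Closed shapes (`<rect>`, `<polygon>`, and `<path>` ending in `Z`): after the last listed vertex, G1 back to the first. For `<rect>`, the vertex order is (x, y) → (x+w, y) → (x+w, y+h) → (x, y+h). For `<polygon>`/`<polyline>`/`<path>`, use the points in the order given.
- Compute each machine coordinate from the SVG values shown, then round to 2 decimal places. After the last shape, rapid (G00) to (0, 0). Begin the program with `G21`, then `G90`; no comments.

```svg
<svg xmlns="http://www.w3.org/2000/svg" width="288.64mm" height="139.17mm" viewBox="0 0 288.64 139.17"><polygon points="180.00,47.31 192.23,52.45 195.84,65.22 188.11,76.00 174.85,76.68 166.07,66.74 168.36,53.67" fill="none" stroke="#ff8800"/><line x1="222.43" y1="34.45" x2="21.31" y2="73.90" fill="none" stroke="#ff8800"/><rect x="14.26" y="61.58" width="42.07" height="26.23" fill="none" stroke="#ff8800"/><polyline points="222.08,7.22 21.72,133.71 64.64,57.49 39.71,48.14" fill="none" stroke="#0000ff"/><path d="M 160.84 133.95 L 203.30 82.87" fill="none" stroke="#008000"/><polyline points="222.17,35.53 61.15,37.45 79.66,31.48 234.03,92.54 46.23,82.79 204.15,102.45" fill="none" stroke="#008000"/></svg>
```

viewBox `0 0 288.64 139.17` with mm width/height → 1 unit = 1 mm. Flip: y_m = 139.17 − y_svg.

**Shape 1** — `<polygon>` regular polygon, stroke `#ff8800` → score (S530, F1711). Machine vertices: (180.00,91.86) → (192.23,86.72) → (195.84,73.95) → (188.11,63.17) → (174.85,62.49) → (166.07,72.43) → (168.36,85.50) → (180.00,91.86). Closed: final G1 returns to the first vertex.

**Shape 2** — `<line>` line segment, stroke `#ff8800` → score (S530, F1711). Machine vertices: (222.43,104.72) → (21.31,65.27). Open path.

**Shape 3** — `<rect>` rectangle, stroke `#ff8800` → score (S530, F1711). Machine vertices: (14.26,77.59) → (56.33,77.59) → (56.33,51.36) → (14.26,51.36) → (14.26,77.59). Closed: final G1 returns to the first vertex.

**Shape 4** — `<polyline>` open polyline, stroke `#0000ff` → engrave (S135, F2674). Machine vertices: (222.08,131.95) → (21.72,5.46) → (64.64,81.68) → (39.71,91.03). Open path.

**Shape 5** — `<path>` line segment, stroke `#008000` → cut (S921, F1077). Machine vertices: (160.84,5.22) → (203.30,56.30). Open path.

**Shape 6** — `<polyline>` open polyline, stroke `#008000` → cut (S921, F1077). Machine vertices: (222.17,103.64) → (61.15,101.72) → (79.66,107.69) → (234.03,46.63) → (46.23,56.38) → (204.15,36.72). Open path.

G21
G90
G00 X180.00 Y91.86
M4 S530
G1 X192.23 Y86.72 F1711
G1 X195.84 Y73.95
G1 X188.11 Y63.17
G1 X174.85 Y62.49
G1 X166.07 Y72.43
G1 X168.36 Y85.50
G1 X180.00 Y91.86
M5
G00 X222.43 Y104.72
M4 S530
G1 X21.31 Y65.27 F1711
M5
G00 X14.26 Y77.59
M4 S530
G1 X56.33 Y77.59 F1711
G1 X56.33 Y51.36
G1 X14.26 Y51.36
G1 X14.26 Y77.59
M5
G00 X222.08 Y131.95
M4 S135
G1 X21.72 Y5.46 F2674
G1 X64.64 Y81.68
G1 X39.71 Y91.03
M5
G00 X160.84 Y5.22
M4 S921
G1 X203.30 Y56.30 F1077
M5
G00 X222.17 Y103.64
M4 S921
G1 X61.15 Y101.72 F1077
G1 X79.66 Y107.69
G1 X234.03 Y46.63
G1 X46.23 Y56.38
G1 X204.15 Y36.72
M5
G00 X0.00 Y0.00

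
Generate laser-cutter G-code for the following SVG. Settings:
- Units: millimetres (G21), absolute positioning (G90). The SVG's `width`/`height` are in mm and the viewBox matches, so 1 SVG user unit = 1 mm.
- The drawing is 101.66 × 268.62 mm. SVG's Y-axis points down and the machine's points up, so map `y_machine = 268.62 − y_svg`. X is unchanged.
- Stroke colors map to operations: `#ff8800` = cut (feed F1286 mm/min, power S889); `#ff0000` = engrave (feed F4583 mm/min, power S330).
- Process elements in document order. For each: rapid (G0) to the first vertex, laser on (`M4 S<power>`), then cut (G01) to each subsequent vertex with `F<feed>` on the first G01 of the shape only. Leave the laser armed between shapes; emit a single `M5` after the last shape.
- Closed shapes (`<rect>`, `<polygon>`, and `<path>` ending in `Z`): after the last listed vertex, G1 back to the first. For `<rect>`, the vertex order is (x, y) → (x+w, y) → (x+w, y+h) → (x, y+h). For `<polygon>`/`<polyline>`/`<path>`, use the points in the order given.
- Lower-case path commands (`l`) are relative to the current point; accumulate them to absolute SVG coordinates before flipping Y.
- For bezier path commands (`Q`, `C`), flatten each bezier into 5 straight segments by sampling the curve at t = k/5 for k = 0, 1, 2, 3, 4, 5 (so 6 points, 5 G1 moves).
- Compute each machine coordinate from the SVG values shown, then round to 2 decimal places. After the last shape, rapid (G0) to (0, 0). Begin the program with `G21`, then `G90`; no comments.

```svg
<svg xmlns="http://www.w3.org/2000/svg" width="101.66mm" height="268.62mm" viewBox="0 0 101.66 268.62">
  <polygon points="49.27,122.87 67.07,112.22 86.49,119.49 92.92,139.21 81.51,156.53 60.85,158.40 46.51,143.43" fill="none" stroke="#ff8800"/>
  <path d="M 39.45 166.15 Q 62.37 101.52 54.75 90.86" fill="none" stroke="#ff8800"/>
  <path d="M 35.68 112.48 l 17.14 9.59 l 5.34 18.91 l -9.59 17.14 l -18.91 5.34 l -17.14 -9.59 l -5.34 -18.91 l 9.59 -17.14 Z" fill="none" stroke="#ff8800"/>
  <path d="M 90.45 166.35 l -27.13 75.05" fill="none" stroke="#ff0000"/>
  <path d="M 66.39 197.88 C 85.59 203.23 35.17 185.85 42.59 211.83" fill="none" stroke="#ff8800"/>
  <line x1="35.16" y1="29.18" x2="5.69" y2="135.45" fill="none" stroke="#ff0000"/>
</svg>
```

G21
G90
G0 X49.27 Y145.75
M4 S889
G01 X67.07 Y156.40 F1286
G01 X86.49 Y149.13
G01 X92.92 Y129.41
G01 X81.51 Y112.09
G01 X60.85 Y110.22
G01 X46.51 Y125.19
G01 X49.27 Y145.75
G0 X39.45 Y102.47
M4 S889
G01 X47.40 Y126.16 F1286
G01 X52.90 Y145.54
G01 X55.96 Y160.60
G01 X56.58 Y171.34
G01 X54.75 Y177.76
G0 X35.68 Y156.14
M4 S889
G01 X52.82 Y146.55 F1286
G01 X58.16 Y127.64
G01 X48.57 Y110.50
G01 X29.66 Y105.16
G01 X12.52 Y114.75
G01 X7.18 Y133.66
G01 X16.77 Y150.80
G01 X35.68 Y156.14
G0 X90.45 Y102.27
M4 S330
G01 X63.32 Y27.22 F4583
G0 X66.39 Y70.74
M4 S889
G01 X70.58 Y69.73 F1286
G01 X64.17 Y71.00
G01 X53.29 Y71.38
G01 X44.06 Y67.70
G01 X42.59 Y56.79
G0 X35.16 Y239.44
M4 S330
G01 X5.69 Y133.17 F4583
M5
G0 X0.00 Y0.00

1 u = 1 mm; y_m = 268.62 − y.

[1] `<polygon>` regular polygon, #ff8800→cut S889 F1286: (49.27,145.75) → (67.07,156.40) → (86.49,149.13) → (92.92,129.41) → (81.51,112.09) → (60.85,110.22) → (46.51,125.19) → (49.27,145.75) (closed)

[2] `<path>` quadratic bezier, #ff8800→cut S889 F1286: (39.45,102.47) → (47.40,126.16) → (52.90,145.54) → (55.96,160.60) → (56.58,171.34) → (54.75,177.76)

[3] `<path>` regular polygon, #ff8800→cut S889 F1286: (35.68,156.14) → (52.82,146.55) → (58.16,127.64) → (48.57,110.50) → (29.66,105.16) → (12.52,114.75) → (7.18,133.66) → (16.77,150.80) → (35.68,156.14) (closed)

[4] `<path>` line segment, #ff0000→engrave S330 F4583: (90.45,102.27) → (63.32,27.22)

[5] `<path>` cubic bezier, #ff8800→cut S889 F1286: (66.39,70.74) → (70.58,69.73) → (64.17,71.00) → (53.29,71.38) → (44.06,67.70) → (42.59,56.79)

[6] `<line>` line segment, #ff0000→engrave S330 F4583: (35.16,239.44) → (5.69,133.17)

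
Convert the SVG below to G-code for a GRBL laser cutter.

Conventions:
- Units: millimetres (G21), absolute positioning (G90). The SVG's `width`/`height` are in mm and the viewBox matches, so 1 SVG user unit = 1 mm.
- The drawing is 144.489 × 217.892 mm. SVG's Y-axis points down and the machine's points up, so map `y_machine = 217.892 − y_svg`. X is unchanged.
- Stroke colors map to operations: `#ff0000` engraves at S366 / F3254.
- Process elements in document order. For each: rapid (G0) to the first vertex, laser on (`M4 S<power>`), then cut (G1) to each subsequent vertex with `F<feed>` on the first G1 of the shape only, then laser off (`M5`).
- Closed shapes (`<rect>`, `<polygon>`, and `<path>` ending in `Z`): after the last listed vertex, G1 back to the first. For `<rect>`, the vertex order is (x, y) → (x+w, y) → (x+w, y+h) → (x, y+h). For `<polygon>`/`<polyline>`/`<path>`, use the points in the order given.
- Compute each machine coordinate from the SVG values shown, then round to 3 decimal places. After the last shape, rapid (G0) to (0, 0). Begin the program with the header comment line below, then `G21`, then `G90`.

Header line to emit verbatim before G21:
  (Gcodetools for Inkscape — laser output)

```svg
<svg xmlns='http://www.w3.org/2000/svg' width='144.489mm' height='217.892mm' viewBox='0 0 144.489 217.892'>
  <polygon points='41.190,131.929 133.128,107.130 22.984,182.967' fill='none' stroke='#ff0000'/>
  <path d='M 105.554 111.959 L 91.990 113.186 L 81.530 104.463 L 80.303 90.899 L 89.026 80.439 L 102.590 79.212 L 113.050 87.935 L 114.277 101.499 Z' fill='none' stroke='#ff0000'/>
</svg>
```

(Gcodetools for Inkscape — laser output)
G21
G90
G0 X41.190 Y85.963
M4 S366
G1 X133.128 Y110.762 F3254
G1 X22.984 Y34.925
G1 X41.190 Y85.963
M5
G0 X105.554 Y105.933
M4 S366
G1 X91.990 Y104.706 F3254
G1 X81.530 Y113.429
G1 X80.303 Y126.993
G1 X89.026 Y137.453
G1 X102.590 Y138.680
G1 X113.050 Y129.957
G1 X114.277 Y116.393
G1 X105.554 Y105.933
M5
G0 X0.000 Y0.000

viewBox `0 0 144.489 217.892` with mm width/height → 1 unit = 1 mm. Flip: y_m = 217.892 − y_svg.

**Shape 1** — `<polygon>` closed polygon, stroke `#ff0000` → engrave (S366, F3254). Machine vertices: (41.190,85.963) → (133.128,110.762) → (22.984,34.925) → (41.190,85.963). Closed: final G1 returns to the first vertex.

**Shape 2** — `<path>` regular polygon, stroke `#ff0000` → engrave (S366, F3254). Machine vertices: (105.554,105.933) → (91.990,104.706) → (81.530,113.429) → (80.303,126.993) → (89.026,137.453) → (102.590,138.680) → (113.050,129.957) → (114.277,116.393) → (105.554,105.933). Closed: final G1 returns to the first vertex.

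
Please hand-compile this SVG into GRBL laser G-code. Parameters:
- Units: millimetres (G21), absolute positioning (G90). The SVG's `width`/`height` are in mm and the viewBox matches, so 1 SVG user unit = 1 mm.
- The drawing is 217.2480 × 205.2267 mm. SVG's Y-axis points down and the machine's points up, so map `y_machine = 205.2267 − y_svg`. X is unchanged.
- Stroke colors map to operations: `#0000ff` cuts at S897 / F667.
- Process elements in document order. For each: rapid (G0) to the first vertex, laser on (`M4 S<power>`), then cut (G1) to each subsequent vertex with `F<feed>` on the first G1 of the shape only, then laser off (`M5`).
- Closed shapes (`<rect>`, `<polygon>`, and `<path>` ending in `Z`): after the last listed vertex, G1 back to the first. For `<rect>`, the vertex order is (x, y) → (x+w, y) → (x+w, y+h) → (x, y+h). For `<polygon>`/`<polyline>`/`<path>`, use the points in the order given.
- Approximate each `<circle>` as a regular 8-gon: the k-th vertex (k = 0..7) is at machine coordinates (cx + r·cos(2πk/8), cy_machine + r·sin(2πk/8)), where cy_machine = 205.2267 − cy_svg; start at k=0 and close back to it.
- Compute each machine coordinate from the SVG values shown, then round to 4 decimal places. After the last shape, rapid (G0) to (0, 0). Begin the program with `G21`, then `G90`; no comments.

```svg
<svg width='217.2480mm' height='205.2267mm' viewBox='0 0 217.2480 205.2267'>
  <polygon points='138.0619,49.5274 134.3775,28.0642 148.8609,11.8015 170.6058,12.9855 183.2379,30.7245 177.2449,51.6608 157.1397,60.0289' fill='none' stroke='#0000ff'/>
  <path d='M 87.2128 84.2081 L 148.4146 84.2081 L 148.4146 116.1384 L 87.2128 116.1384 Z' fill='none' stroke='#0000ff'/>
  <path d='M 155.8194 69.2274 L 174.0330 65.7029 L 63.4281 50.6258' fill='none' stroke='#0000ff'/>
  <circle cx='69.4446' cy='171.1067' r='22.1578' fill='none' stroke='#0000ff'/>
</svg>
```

1 u = 1 mm; y_m = 205.2267 − y.

[1] `<polygon>` regular polygon, #0000ff→cut S897 F667: (138.0619,155.6993) → (134.3775,177.1625) → (148.8609,193.4252) → (170.6058,192.2412) → (183.2379,174.5022) → (177.2449,153.5659) → (157.1397,145.1978) → (138.0619,155.6993) (closed)

[2] `<path>` rectangle, #0000ff→cut S897 F667: (87.2128,121.0186) → (148.4146,121.0186) → (148.4146,89.0883) → (87.2128,89.0883) → (87.2128,121.0186) (closed)

[3] `<path>` open polyline, #0000ff→cut S897 F667: (155.8194,135.9993) → (174.0330,139.5238) → (63.4281,154.6009)

[4] `<circle>` circle, #0000ff→cut S897 F667: (91.6024,34.1200) → (85.1125,49.7879) → (69.4446,56.2778) → (53.7767,49.7879) → (47.2868,34.1200) → (53.7767,18.4521) → (69.4446,11.9622) → (85.1125,18.4521) → (91.6024,34.1200) (closed)

G21
G90
G0 X138.0619 Y155.6993
M4 S897
G1 X134.3775 Y177.1625 F667
G1 X148.8609 Y193.4252
G1 X170.6058 Y192.2412
G1 X183.2379 Y174.5022
G1 X177.2449 Y153.5659
G1 X157.1397 Y145.1978
G1 X138.0619 Y155.6993
M5
G0 X87.2128 Y121.0186
M4 S897
G1 X148.4146 Y121.0186 F667
G1 X148.4146 Y89.0883
G1 X87.2128 Y89.0883
G1 X87.2128 Y121.0186
M5
G0 X155.8194 Y135.9993
M4 S897
G1 X174.0330 Y139.5238 F667
G1 X63.4281 Y154.6009
M5
G0 X91.6024 Y34.1200
M4 S897
G1 X85.1125 Y49.7879 F667
G1 X69.4446 Y56.2778
G1 X53.7767 Y49.7879
G1 X47.2868 Y34.1200
G1 X53.7767 Y18.4521
G1 X69.4446 Y11.9622
G1 X85.1125 Y18.4521
G1 X91.6024 Y34.1200
M5
G0 X0.0000 Y0.0000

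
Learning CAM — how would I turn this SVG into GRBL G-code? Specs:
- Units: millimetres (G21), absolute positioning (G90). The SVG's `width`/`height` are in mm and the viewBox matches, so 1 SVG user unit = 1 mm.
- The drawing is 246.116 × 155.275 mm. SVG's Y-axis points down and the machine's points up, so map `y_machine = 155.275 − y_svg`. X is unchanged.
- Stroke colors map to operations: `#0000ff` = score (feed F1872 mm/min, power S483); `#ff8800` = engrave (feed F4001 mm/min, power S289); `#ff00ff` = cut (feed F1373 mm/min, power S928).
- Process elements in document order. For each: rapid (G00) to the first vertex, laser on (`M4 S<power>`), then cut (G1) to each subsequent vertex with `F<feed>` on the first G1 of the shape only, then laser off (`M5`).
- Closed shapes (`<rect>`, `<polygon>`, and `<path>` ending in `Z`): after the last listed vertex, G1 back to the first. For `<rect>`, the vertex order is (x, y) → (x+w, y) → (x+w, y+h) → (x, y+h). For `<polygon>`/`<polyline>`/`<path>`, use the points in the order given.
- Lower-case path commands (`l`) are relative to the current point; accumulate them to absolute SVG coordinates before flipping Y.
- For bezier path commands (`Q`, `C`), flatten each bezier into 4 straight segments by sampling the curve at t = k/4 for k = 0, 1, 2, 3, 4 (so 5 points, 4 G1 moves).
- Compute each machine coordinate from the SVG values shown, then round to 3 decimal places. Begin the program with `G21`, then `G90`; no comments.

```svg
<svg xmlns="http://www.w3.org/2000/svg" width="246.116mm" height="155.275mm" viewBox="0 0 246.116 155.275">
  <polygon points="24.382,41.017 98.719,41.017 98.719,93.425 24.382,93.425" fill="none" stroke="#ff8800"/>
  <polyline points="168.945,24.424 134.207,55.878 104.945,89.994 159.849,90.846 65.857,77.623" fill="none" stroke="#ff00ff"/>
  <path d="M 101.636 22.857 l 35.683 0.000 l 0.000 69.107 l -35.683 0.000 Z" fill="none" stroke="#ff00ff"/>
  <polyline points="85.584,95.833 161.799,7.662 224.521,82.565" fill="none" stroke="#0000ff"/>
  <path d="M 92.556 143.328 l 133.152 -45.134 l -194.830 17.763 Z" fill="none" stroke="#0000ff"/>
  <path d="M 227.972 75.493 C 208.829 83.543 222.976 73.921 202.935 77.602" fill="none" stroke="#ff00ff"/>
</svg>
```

Since the viewBox matches the mm dimensions, user units are millimetres directly. The only transform is the Y-flip y_m = 155.275 − y_svg.

Shape 1 is a rectangle drawn with `<polygon>`. Its stroke #ff8800 means engrave at S289, F4001. After flipping Y the toolpath is (24.382,114.258) → (98.719,114.258) → (98.719,61.850) → (24.382,61.850) → (24.382,114.258), returning to the start.

Shape 2 is a open polyline drawn with `<polyline>`. Its stroke #ff00ff means cut at S928, F1373. After flipping Y the toolpath is (168.945,130.851) → (134.207,99.397) → (104.945,65.281) → (159.849,64.429) → (65.857,77.652).

Shape 3 is a rectangle drawn with `<path>`. Its stroke #ff00ff means cut at S928, F1373. After flipping Y the toolpath is (101.636,132.418) → (137.319,132.418) → (137.319,63.311) → (101.636,63.311) → (101.636,132.418), returning to the start.

Shape 4 is a open polyline drawn with `<polyline>`. Its stroke #0000ff means score at S483, F1872. After flipping Y the toolpath is (85.584,59.442) → (161.799,147.613) → (224.521,72.710).

Shape 5 is a closed polygon drawn with `<path>`. Its stroke #0000ff means score at S483, F1872. After flipping Y the toolpath is (92.556,11.947) → (225.708,57.081) → (30.878,39.318) → (92.556,11.947), returning to the start.

Shape 6 is a cubic bezier drawn with `<path>`. Its stroke #ff00ff means cut at S928, F1373. After flipping Y the toolpath is (227.972,79.782) → (218.802,76.574) → (215.790,77.089) → (212.610,78.423) → (202.935,77.673).

G21
G90
G00 X24.382 Y114.258
M4 S289
G1 X98.719 Y114.258 F4001
G1 X98.719 Y61.850
G1 X24.382 Y61.850
G1 X24.382 Y114.258
M5
G00 X168.945 Y130.851
M4 S928
G1 X134.207 Y99.397 F1373
G1 X104.945 Y65.281
G1 X159.849 Y64.429
G1 X65.857 Y77.652
M5
G00 X101.636 Y132.418
M4 S928
G1 X137.319 Y132.418 F1373
G1 X137.319 Y63.311
G1 X101.636 Y63.311
G1 X101.636 Y132.418
M5
G00 X85.584 Y59.442
M4 S483
G1 X161.799 Y147.613 F1872
G1 X224.521 Y72.710
M5
G00 X92.556 Y11.947
M4 S483
G1 X225.708 Y57.081 F1872
G1 X30.878 Y39.318
G1 X92.556 Y11.947
M5
G00 X227.972 Y79.782
M4 S928
G1 X218.802 Y76.574 F1373
G1 X215.790 Y77.089
G1 X212.610 Y78.423
G1 X202.935 Y77.673
M5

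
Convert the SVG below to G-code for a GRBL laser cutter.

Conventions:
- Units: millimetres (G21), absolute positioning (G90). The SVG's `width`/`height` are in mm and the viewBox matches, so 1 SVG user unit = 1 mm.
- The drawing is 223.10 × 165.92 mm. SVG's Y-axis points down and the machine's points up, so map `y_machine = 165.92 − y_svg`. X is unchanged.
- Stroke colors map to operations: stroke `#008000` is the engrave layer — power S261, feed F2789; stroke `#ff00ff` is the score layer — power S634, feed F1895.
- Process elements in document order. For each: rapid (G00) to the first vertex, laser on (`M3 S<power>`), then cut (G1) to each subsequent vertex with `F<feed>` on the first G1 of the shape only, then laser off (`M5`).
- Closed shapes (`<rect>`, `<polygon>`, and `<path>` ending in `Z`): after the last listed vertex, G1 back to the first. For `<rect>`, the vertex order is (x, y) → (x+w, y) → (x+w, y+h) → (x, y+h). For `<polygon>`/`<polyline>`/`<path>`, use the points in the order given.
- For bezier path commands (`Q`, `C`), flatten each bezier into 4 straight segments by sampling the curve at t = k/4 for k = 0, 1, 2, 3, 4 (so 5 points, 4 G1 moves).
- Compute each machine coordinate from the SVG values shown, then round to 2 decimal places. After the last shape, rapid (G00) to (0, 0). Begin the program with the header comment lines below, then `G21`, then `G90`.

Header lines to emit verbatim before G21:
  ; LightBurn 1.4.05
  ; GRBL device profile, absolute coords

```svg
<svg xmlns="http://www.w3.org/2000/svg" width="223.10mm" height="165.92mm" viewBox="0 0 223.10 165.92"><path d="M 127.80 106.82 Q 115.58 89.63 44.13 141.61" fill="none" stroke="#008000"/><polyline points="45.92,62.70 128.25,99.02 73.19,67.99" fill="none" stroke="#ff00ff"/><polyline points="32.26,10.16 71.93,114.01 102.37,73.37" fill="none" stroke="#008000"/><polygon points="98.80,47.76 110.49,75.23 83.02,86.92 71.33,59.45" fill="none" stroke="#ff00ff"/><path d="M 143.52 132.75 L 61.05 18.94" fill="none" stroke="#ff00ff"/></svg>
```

; LightBurn 1.4.05
; GRBL device profile, absolute coords
G21
G90
G00 X127.80 Y59.10
M3 S261
G1 X117.99 Y63.37 F2789
G1 X100.77 Y59.00
G1 X76.15 Y45.98
G1 X44.13 Y24.31
M5
G00 X45.92 Y103.22
M3 S634
G1 X128.25 Y66.90 F1895
G1 X73.19 Y97.93
M5
G00 X32.26 Y155.76
M3 S261
G1 X71.93 Y51.91 F2789
G1 X102.37 Y92.55
M5
G00 X98.80 Y118.16
M3 S634
G1 X110.49 Y90.69 F1895
G1 X83.02 Y79.00
G1 X71.33 Y106.47
G1 X98.80 Y118.16
M5
G00 X143.52 Y33.17
M3 S634
G1 X61.05 Y146.98 F1895
M5
G00 X0.00 Y0.00

viewBox `0 0 223.10 165.92` with mm width/height → 1 unit = 1 mm. Flip: y_m = 165.92 − y_svg.

**Shape 1** — `<path>` quadratic bezier, stroke `#008000` → engrave (S261, F2789). Control points (SVG): P0=(127.80,106.82), P1=(115.58,89.63), P2=(44.13,141.61); sampled at t=k/4. Machine vertices: (127.80,59.10) → (117.99,63.37) → (100.77,59.00) → (76.15,45.98) → (44.13,24.31). Open path.

**Shape 2** — `<polyline>` open polyline, stroke `#ff00ff` → score (S634, F1895). Machine vertices: (45.92,103.22) → (128.25,66.90) → (73.19,97.93). Open path.

**Shape 3** — `<polyline>` open polyline, stroke `#008000` → engrave (S261, F2789). Machine vertices: (32.26,155.76) → (71.93,51.91) → (102.37,92.55). Open path.

**Shape 4** — `<polygon>` regular polygon, stroke `#ff00ff` → score (S634, F1895). Machine vertices: (98.80,118.16) → (110.49,90.69) → (83.02,79.00) → (71.33,106.47) → (98.80,118.16). Closed: final G1 returns to the first vertex.

**Shape 5** — `<path>` line segment, stroke `#ff00ff` → score (S634, F1895). Machine vertices: (143.52,33.17) → (61.05,146.98). Open path.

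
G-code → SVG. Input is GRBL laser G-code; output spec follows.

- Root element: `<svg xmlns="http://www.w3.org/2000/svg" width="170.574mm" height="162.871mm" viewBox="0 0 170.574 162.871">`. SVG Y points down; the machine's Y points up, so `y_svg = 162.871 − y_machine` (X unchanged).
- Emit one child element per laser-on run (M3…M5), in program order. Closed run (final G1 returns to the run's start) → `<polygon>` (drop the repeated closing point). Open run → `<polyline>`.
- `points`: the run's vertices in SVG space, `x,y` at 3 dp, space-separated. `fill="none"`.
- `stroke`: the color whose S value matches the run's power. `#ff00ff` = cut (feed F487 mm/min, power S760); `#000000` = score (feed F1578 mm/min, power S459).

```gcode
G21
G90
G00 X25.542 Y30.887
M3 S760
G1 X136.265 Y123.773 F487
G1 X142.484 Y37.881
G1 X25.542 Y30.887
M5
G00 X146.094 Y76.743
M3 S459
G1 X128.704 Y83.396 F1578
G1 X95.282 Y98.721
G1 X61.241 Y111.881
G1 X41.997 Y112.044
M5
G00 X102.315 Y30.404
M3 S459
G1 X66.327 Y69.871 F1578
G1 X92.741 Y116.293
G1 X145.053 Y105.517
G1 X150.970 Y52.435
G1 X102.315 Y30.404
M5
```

Each laser-on run becomes one SVG element. Flip Y back into SVG space with y_svg = 162.871 − y_machine.

Run 1: S760 ⇒ cut layer `#ff00ff`. The run returns to its start, so emit a `<polygon>` with points (Y-flipped): 25.542,131.984 136.265,39.098 142.484,124.990.

Run 2: S459 ⇒ score layer `#000000`. The run is open, so emit a `<polyline>` with points (Y-flipped): 146.094,86.128 128.704,79.475 95.282,64.150 61.241,50.990 41.997,50.827.

Run 3: the run's S459 means `#000000` (score). The run returns to its start, so emit a `<polygon>` with points (Y-flipped): 102.315,132.467 66.327,93.000 92.741,46.578 145.053,57.354 150.970,110.436.

<svg xmlns="http://www.w3.org/2000/svg" width="170.574mm" height="162.871mm" viewBox="0 0 170.574 162.871">
  <polygon points="25.542,131.984 136.265,39.098 142.484,124.990" fill="none" stroke="#ff00ff"/>
  <polyline points="146.094,86.128 128.704,79.475 95.282,64.150 61.241,50.990 41.997,50.827" fill="none" stroke="#000000"/>
  <polygon points="102.315,132.467 66.327,93.000 92.741,46.578 145.053,57.354 150.970,110.436" fill="none" stroke="#000000"/>
</svg>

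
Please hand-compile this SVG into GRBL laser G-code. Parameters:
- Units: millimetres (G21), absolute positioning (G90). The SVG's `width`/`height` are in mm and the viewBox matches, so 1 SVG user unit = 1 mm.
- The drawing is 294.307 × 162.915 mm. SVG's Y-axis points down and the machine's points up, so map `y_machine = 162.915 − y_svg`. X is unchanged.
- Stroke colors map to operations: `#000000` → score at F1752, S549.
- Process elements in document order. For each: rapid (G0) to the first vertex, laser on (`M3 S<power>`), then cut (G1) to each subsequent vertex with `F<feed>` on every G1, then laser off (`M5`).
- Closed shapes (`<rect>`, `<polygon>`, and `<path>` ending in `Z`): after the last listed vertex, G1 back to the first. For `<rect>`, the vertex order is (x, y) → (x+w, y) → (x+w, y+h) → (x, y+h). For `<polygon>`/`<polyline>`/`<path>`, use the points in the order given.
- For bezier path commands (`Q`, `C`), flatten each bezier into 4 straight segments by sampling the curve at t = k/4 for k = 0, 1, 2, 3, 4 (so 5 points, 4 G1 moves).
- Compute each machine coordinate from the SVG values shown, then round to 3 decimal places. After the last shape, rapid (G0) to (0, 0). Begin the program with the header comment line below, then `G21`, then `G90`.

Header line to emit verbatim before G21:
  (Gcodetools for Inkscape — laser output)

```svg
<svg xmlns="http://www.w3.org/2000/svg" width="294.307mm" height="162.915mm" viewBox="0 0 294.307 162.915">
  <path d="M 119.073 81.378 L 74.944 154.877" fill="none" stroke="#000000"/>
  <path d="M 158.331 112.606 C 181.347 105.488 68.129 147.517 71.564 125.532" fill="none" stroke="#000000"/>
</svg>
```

(Gcodetools for Inkscape — laser output)
G21
G90
G0 X119.073 Y81.537
M3 S549
G1 X74.944 Y8.038 F1752
M5
G0 X158.331 Y50.309
M3 S549
G1 X154.000 Y48.201 F1752
G1 X122.290 Y38.271 F1752
G1 X86.909 Y31.129 F1752
G1 X71.564 Y37.383 F1752
M5
G0 X0.000 Y0.000

1 u = 1 mm; y_m = 162.915 − y.

[1] `<path>` line segment, #000000→score S549 F1752: (119.073,81.537) → (74.944,8.038)

[2] `<path>` cubic bezier, #000000→score S549 F1752: (158.331,50.309) → (154.000,48.201) → (122.290,38.271) → (86.909,31.129) → (71.564,37.383)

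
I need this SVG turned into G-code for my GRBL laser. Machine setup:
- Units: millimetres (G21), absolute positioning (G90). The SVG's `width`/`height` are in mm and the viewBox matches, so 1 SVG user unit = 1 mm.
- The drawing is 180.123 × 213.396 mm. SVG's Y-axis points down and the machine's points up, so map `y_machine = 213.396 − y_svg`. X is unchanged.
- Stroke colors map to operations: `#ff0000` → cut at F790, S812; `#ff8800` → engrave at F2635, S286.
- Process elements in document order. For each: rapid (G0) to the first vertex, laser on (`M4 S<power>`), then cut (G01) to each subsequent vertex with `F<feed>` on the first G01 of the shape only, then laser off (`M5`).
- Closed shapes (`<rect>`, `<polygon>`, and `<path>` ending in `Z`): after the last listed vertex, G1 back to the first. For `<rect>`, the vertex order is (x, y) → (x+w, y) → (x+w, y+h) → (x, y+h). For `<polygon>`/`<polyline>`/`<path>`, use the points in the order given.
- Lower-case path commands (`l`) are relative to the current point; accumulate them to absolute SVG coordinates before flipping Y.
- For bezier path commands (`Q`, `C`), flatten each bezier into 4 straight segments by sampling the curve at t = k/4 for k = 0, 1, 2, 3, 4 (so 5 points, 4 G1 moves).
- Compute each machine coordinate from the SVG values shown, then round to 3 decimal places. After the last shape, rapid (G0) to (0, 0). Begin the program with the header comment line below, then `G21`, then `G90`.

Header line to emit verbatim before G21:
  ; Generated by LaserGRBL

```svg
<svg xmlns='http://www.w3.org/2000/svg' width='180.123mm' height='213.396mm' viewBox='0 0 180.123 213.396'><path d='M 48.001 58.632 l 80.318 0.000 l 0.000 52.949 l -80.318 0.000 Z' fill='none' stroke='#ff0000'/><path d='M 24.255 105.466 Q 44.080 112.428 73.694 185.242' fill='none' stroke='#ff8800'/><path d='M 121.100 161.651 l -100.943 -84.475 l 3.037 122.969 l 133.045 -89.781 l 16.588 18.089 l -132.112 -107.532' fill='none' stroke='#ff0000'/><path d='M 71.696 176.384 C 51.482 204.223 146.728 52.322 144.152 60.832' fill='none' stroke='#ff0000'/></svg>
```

viewBox `0 0 180.123 213.396` with mm width/height → 1 unit = 1 mm. Flip: y_m = 213.396 − y_svg.

**Shape 1** — `<path>` rectangle, stroke `#ff0000` → cut (S812, F790). Machine vertices: (48.001,154.764) → (128.319,154.764) → (128.319,101.815) → (48.001,101.815) → (48.001,154.764). Closed: final G1 returns to the first vertex.

**Shape 2** — `<path>` quadratic bezier, stroke `#ff8800` → engrave (S286, F2635). Control points (SVG): P0=(24.255,105.466), P1=(44.080,112.428), P2=(73.694,185.242); sampled at t=k/4. Machine vertices: (24.255,107.930) → (34.779,100.333) → (46.527,84.505) → (59.499,60.445) → (73.694,28.154). Open path.

**Shape 3** — `<path>` open polyline, stroke `#ff0000` → cut (S812, F790). Machine vertices: (121.100,51.745) → (20.157,136.220) → (23.194,13.251) → (156.239,103.032) → (172.827,84.943) → (40.715,192.475). Open path.

**Shape 4** — `<path>` cubic bezier, stroke `#ff0000` → cut (S812, F790). Control points (SVG): P0=(71.696,176.384), P1=(51.482,204.223), P2=(146.728,52.322), P3=(144.152,60.832); sampled at t=k/4. Machine vertices: (71.696,37.012) → (74.852,44.519) → (101.310,87.540) → (131.075,134.184) → (144.152,152.564). Open path.

; Generated by LaserGRBL
G21
G90
G0 X48.001 Y154.764
M4 S812
G01 X128.319 Y154.764 F790
G01 X128.319 Y101.815
G01 X48.001 Y101.815
G01 X48.001 Y154.764
M5
G0 X24.255 Y107.930
M4 S286
G01 X34.779 Y100.333 F2635
G01 X46.527 Y84.505
G01 X59.499 Y60.445
G01 X73.694 Y28.154
M5
G0 X121.100 Y51.745
M4 S812
G01 X20.157 Y136.220 F790
G01 X23.194 Y13.251
G01 X156.239 Y103.032
G01 X172.827 Y84.943
G01 X40.715 Y192.475
M5
G0 X71.696 Y37.012
M4 S812
G01 X74.852 Y44.519 F790
G01 X101.310 Y87.540
G01 X131.075 Y134.184
G01 X144.152 Y152.564
M5
G0 X0.000 Y0.000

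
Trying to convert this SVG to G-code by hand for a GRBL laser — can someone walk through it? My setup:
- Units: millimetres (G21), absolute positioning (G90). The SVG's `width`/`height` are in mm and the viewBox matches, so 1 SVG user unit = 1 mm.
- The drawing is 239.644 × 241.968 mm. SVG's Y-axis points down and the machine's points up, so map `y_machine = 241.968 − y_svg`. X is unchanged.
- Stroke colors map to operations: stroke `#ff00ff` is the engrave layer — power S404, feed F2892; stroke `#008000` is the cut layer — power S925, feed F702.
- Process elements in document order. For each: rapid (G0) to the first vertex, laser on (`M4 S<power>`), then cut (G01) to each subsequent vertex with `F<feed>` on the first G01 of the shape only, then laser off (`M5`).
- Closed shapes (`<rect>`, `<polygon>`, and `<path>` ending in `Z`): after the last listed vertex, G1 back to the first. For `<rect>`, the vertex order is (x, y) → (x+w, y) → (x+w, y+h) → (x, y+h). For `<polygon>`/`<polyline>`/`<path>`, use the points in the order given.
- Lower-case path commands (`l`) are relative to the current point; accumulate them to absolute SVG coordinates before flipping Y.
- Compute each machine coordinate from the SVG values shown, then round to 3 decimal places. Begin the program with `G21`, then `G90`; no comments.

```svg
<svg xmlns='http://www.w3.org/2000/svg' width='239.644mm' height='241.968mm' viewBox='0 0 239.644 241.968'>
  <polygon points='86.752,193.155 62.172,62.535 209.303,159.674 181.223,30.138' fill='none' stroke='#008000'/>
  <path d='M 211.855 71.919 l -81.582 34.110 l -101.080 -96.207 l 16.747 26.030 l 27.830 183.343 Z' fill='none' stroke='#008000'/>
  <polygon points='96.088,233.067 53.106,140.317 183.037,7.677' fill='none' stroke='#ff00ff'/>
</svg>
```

G21
G90
G0 X86.752 Y48.813
M4 S925
G01 X62.172 Y179.433 F702
G01 X209.303 Y82.294
G01 X181.223 Y211.830
G01 X86.752 Y48.813
M5
G0 X211.855 Y170.049
M4 S925
G01 X130.273 Y135.939 F702
G01 X29.193 Y232.146
G01 X45.940 Y206.116
G01 X73.770 Y22.773
G01 X211.855 Y170.049
M5
G0 X96.088 Y8.901
M4 S404
G01 X53.106 Y101.651 F2892
G01 X183.037 Y234.291
G01 X96.088 Y8.901
M5

Since the viewBox matches the mm dimensions, user units are millimetres directly. The only transform is the Y-flip y_m = 241.968 − y_svg.

Shape 1 is a closed polygon drawn with `<polygon>`. Its stroke #008000 means cut at S925, F702. After flipping Y the toolpath is (86.752,48.813) → (62.172,179.433) → (209.303,82.294) → (181.223,211.830) → (86.752,48.813), returning to the start.

Shape 2 is a closed polygon drawn with `<path>`. Its stroke #008000 means cut at S925, F702. After flipping Y the toolpath is (211.855,170.049) → (130.273,135.939) → (29.193,232.146) → (45.940,206.116) → (73.770,22.773) → (211.855,170.049), returning to the start.

Shape 3 is a closed polygon drawn with `<polygon>`. Its stroke #ff00ff means engrave at S404, F2892. After flipping Y the toolpath is (96.088,8.901) → (53.106,101.651) → (183.037,234.291) → (96.088,8.901), returning to the start.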